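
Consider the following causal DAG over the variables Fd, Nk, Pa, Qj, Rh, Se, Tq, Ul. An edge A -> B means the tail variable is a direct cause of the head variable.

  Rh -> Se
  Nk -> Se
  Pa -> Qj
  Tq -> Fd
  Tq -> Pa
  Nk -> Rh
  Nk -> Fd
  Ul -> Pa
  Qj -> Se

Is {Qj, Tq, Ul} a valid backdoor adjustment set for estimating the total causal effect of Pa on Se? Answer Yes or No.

No

Backdoor paths from Pa to Se (paths whose first edge points into Pa):
  P1: Pa <- Tq -> Fd <- Nk -> Rh -> Se
  P2: Pa <- Tq -> Fd <- Nk -> Se
Condition 1 (no descendant of Pa in the set): FAILS — Qj is a descendant of Pa.
Condition 2 (every backdoor path blocked by {Qj, Tq, Ul}):
  P1: blocked at fork node Tq ∈ conditioning set.
  P2: blocked at fork node Tq ∈ conditioning set.
{Qj, Tq, Ul} does not satisfy the backdoor criterion.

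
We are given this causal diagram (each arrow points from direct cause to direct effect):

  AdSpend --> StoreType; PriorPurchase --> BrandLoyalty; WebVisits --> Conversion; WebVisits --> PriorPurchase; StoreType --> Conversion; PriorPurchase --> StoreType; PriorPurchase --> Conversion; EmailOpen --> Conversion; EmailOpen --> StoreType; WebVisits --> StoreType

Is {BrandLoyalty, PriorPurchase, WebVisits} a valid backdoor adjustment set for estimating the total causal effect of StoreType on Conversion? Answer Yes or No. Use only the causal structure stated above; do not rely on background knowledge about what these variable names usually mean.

No

Backdoor paths from StoreType to Conversion (paths whose first edge points into StoreType):
  P1: StoreType <- WebVisits -> PriorPurchase -> Conversion
  P2: StoreType <- WebVisits -> Conversion
  P3: StoreType <- PriorPurchase <- WebVisits -> Conversion
  P4: StoreType <- PriorPurchase -> Conversion
  P5: StoreType <- EmailOpen -> Conversion
Condition 1 (no descendant of StoreType in the set): holds — descendants of StoreType are {Conversion}; none are in {BrandLoyalty, PriorPurchase, WebVisits}.
Condition 2 (every backdoor path blocked by {BrandLoyalty, PriorPurchase, WebVisits}):
  P1: blocked at fork node WebVisits ∈ conditioning set.
  P2: blocked at fork node WebVisits ∈ conditioning set.
  P3: blocked at chain node PriorPurchase ∈ conditioning set.
  P4: blocked at fork node PriorPurchase ∈ conditioning set.
  P5: open — no interior node is in the conditioning set.
{BrandLoyalty, PriorPurchase, WebVisits} does not satisfy the backdoor criterion.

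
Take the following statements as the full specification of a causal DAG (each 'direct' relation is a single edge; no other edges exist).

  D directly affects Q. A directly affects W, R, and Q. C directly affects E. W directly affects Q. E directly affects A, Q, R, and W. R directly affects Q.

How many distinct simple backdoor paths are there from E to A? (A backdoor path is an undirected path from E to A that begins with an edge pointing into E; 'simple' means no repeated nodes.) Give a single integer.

A backdoor path from E to A is any simple undirected path whose first edge points into E (i.e. leaves E via a parent).
Parents of E: {C}.
No simple path from any parent of E reaches A without revisiting E, so there are no backdoor paths.

0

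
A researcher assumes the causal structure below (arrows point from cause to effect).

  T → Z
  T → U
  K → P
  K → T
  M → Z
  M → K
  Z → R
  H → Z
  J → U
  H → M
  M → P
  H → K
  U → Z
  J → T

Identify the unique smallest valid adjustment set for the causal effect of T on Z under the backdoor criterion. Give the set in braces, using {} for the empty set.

{J, K}

Variables eligible for adjustment (non-descendants of T, excluding T and Z): {H, J, K, M, P}.
Backdoor paths from T to Z:
  P1: T <- J -> U -> Z
  P2: T <- K <- H -> M -> Z
  P3: T <- K <- H -> Z
  P4: T <- K <- M <- H -> Z
  P5: T <- K <- M -> Z
  P6: T <- K -> P <- M <- H -> Z
  P7: T <- K -> P <- M -> Z
The empty set is not sufficient: P1 (T <- J -> U -> Z) has no collider blocking it and no conditioned non-collider, so it is open.
Try {J, K}:
  P1: blocked at fork node J ∈ conditioning set.
  P2: blocked at chain node K ∈ conditioning set.
  P3: blocked at chain node K ∈ conditioning set.
  P4: blocked at chain node K ∈ conditioning set.
  P5: blocked at chain node K ∈ conditioning set.
  P6: blocked at fork node K ∈ conditioning set.
  P7: blocked at fork node K ∈ conditioning set.
{J, K} contains no descendant of T and blocks every backdoor path.
Every element of {J, K} is needed (dropping J leaves P1 open; dropping K leaves P2 open), so no proper subset is valid.
Among all size-2 subsets of the eligible variables, only {J, K} blocks every backdoor path, so it is the unique smallest valid adjustment set.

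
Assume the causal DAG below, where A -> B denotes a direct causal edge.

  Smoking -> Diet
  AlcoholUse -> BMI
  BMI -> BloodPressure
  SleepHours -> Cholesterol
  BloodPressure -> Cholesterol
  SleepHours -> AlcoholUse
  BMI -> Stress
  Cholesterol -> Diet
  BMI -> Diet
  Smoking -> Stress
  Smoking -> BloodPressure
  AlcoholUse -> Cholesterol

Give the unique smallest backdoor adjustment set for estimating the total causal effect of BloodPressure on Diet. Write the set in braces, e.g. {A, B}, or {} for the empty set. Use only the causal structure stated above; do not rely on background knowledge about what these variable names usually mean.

Variables eligible for adjustment (non-descendants of BloodPressure, excluding BloodPressure and Diet): {AlcoholUse, BMI, SleepHours, Smoking, Stress}.
Backdoor paths from BloodPressure to Diet:
  P1: BloodPressure <- Smoking -> Stress <- BMI <- AlcoholUse <- SleepHours -> Cholesterol -> Diet
  P2: BloodPressure <- Smoking -> Stress <- BMI <- AlcoholUse -> Cholesterol -> Diet
  P3: BloodPressure <- Smoking -> Stress <- BMI -> Diet
  P4: BloodPressure <- Smoking -> Diet
  P5: BloodPressure <- BMI <- AlcoholUse <- SleepHours -> Cholesterol -> Diet
  P6: BloodPressure <- BMI <- AlcoholUse -> Cholesterol -> Diet
  P7: BloodPressure <- BMI -> Stress <- Smoking -> Diet
  P8: BloodPressure <- BMI -> Diet
The empty set is not sufficient: P4 (BloodPressure <- Smoking -> Diet) has no collider blocking it and no conditioned non-collider, so it is open.
Try {BMI, Smoking}:
  P1: blocked at fork node Smoking ∈ conditioning set.
  P2: blocked at fork node Smoking ∈ conditioning set.
  P3: blocked at fork node Smoking ∈ conditioning set.
  P4: blocked at fork node Smoking ∈ conditioning set.
  P5: blocked at chain node BMI ∈ conditioning set.
  P6: blocked at chain node BMI ∈ conditioning set.
  P7: blocked at fork node BMI ∈ conditioning set.
  P8: blocked at fork node BMI ∈ conditioning set.
{BMI, Smoking} contains no descendant of BloodPressure and blocks every backdoor path.
Every element of {BMI, Smoking} is needed (dropping BMI leaves P5 open; dropping Smoking leaves P4 open), so no proper subset is valid.
Among all size-2 subsets of the eligible variables, only {BMI, Smoking} blocks every backdoor path, so it is the unique smallest valid adjustment set.

{BMI, Smoking}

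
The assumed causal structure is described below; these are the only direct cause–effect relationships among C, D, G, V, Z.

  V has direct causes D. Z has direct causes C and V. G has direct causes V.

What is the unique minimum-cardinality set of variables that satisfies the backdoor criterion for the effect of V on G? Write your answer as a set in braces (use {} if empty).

Variables eligible for adjustment (non-descendants of V, excluding V and G): {C, D}.
Backdoor paths from V to G:
  (none)
With no backdoor paths the empty set already satisfies the criterion, and it is trivially minimal.

{}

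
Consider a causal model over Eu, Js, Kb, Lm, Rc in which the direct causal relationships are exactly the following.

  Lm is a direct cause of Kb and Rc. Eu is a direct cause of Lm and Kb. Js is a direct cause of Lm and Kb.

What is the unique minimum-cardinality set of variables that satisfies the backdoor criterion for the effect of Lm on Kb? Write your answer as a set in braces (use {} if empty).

{Eu, Js}

Variables eligible for adjustment (non-descendants of Lm, excluding Lm and Kb): {Eu, Js}.
Backdoor paths from Lm to Kb:
  P1: Lm <- Js -> Kb
  P2: Lm <- Eu -> Kb
The empty set is not sufficient: P1 (Lm <- Js -> Kb) has no collider blocking it and no conditioned non-collider, so it is open.
Try {Eu, Js}:
  P1: blocked at fork node Js ∈ conditioning set.
  P2: blocked at fork node Eu ∈ conditioning set.
{Eu, Js} contains no descendant of Lm and blocks every backdoor path.
Every element of {Eu, Js} is needed (dropping Eu leaves P2 open; dropping Js leaves P1 open), so no proper subset is valid.
Among all size-2 subsets of the eligible variables, only {Eu, Js} blocks every backdoor path, so it is the unique smallest valid adjustment set.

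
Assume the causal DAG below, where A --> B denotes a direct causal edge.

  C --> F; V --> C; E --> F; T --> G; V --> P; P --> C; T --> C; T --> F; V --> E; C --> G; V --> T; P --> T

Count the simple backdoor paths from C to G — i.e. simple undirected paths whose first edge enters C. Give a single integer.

7

A backdoor path from C to G is any simple undirected path whose first edge points into C (i.e. leaves C via a parent).
Parents of C: {P, T, V}.
Enumerating:
  P1: C <- V -> P -> T -> G
  P2: C <- V -> E -> F <- T -> G
  P3: C <- V -> T -> G
  P4: C <- P <- V -> E -> F <- T -> G
  P5: C <- P <- V -> T -> G
  P6: C <- P -> T -> G
  P7: C <- T -> G
That exhausts the simple backdoor paths. Count: 7.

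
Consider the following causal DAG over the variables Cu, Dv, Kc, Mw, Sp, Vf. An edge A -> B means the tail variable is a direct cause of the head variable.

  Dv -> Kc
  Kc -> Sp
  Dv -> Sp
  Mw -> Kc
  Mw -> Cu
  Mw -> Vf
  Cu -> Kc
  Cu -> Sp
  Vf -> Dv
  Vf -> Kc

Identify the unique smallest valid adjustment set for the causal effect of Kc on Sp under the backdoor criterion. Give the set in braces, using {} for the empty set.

Variables eligible for adjustment (non-descendants of Kc, excluding Kc and Sp): {Cu, Dv, Mw, Vf}.
Backdoor paths from Kc to Sp:
  P1: Kc <- Mw -> Cu -> Sp
  P2: Kc <- Mw -> Vf -> Dv -> Sp
  P3: Kc <- Cu <- Mw -> Vf -> Dv -> Sp
  P4: Kc <- Cu -> Sp
  P5: Kc <- Vf <- Mw -> Cu -> Sp
  P6: Kc <- Vf -> Dv -> Sp
  P7: Kc <- Dv <- Vf <- Mw -> Cu -> Sp
  P8: Kc <- Dv -> Sp
The empty set is not sufficient: P1 (Kc <- Mw -> Cu -> Sp) has no collider blocking it and no conditioned non-collider, so it is open.
Try {Cu, Dv}:
  P1: blocked at chain node Cu ∈ conditioning set.
  P2: blocked at chain node Dv ∈ conditioning set.
  P3: blocked at chain node Cu ∈ conditioning set.
  P4: blocked at fork node Cu ∈ conditioning set.
  P5: blocked at chain node Cu ∈ conditioning set.
  P6: blocked at chain node Dv ∈ conditioning set.
  P7: blocked at chain node Dv ∈ conditioning set.
  P8: blocked at fork node Dv ∈ conditioning set.
{Cu, Dv} contains no descendant of Kc and blocks every backdoor path.
Every element of {Cu, Dv} is needed (dropping Cu leaves P1 open; dropping Dv leaves P2 open), so no proper subset is valid.
Among all size-2 subsets of the eligible variables, only {Cu, Dv} blocks every backdoor path, so it is the unique smallest valid adjustment set.

{Cu, Dv}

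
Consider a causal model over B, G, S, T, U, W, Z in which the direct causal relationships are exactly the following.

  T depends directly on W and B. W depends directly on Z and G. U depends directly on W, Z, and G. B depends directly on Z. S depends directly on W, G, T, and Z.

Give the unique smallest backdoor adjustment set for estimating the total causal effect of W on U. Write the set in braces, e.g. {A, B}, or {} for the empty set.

{G, Z}

Variables eligible for adjustment (non-descendants of W, excluding W and U): {B, G, Z}.
Backdoor paths from W to U:
  P1: W <- Z -> B -> T -> S <- G -> U
  P2: W <- Z -> U
  P3: W <- Z -> S <- G -> U
  P4: W <- G -> U
  P5: W <- G -> S <- Z -> U
  P6: W <- G -> S <- T <- B <- Z -> U
The empty set is not sufficient: P2 (W <- Z -> U) has no collider blocking it and no conditioned non-collider, so it is open.
Try {G, Z}:
  P1: blocked at fork node Z ∈ conditioning set.
  P2: blocked at fork node Z ∈ conditioning set.
  P3: blocked at fork node Z ∈ conditioning set.
  P4: blocked at fork node G ∈ conditioning set.
  P5: blocked at fork node G ∈ conditioning set.
  P6: blocked at fork node G ∈ conditioning set.
{G, Z} contains no descendant of W and blocks every backdoor path.
Every element of {G, Z} is needed (dropping G leaves P4 open; dropping Z leaves P2 open), so no proper subset is valid.
Among all size-2 subsets of the eligible variables, only {G, Z} blocks every backdoor path, so it is the unique smallest valid adjustment set.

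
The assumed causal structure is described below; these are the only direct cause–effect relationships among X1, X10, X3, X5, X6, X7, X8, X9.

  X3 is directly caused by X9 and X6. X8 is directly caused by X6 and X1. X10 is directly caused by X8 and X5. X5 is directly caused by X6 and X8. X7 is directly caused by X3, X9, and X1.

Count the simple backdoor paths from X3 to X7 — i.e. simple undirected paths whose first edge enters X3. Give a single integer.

A backdoor path from X3 to X7 is any simple undirected path whose first edge points into X3 (i.e. leaves X3 via a parent).
Parents of X3: {X6, X9}.
Enumerating:
  P1: X3 <- X6 -> X8 <- X1 -> X7
  P2: X3 <- X6 -> X5 <- X8 <- X1 -> X7
  P3: X3 <- X6 -> X5 -> X10 <- X8 <- X1 -> X7
  P4: X3 <- X9 -> X7
That exhausts the simple backdoor paths. Count: 4.

4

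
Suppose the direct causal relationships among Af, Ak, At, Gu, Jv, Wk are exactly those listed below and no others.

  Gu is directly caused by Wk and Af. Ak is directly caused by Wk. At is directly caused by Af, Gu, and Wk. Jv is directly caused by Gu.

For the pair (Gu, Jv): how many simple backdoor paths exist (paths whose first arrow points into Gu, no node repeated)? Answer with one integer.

0

A backdoor path from Gu to Jv is any simple undirected path whose first edge points into Gu (i.e. leaves Gu via a parent).
Parents of Gu: {Af, Wk}.
No simple path from any parent of Gu reaches Jv without revisiting Gu, so there are no backdoor paths.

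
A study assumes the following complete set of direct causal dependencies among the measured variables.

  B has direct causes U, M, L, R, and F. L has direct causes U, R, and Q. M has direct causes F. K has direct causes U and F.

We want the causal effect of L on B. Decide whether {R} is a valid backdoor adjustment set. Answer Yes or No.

Backdoor paths from L to B (paths whose first edge points into L):
  P1: L <- U -> K <- F -> M -> B
  P2: L <- U -> K <- F -> B
  P3: L <- U -> B
  P4: L <- R -> B
Condition 1 (no descendant of L in the set): holds — descendants of L are {B}; none are in {R}.
Condition 2 (every backdoor path blocked by {R}):
  P1: blocked at collider K (neither it nor any descendant is in the conditioning set).
  P2: blocked at collider K (neither it nor any descendant is in the conditioning set).
  P3: open — no interior node is in the conditioning set.
  P4: blocked at fork node R ∈ conditioning set.
{R} does not satisfy the backdoor criterion.

No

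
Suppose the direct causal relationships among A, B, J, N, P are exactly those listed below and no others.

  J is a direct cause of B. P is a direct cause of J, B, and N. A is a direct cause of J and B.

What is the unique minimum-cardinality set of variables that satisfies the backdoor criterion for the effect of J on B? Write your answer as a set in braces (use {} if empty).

Variables eligible for adjustment (non-descendants of J, excluding J and B): {A, N, P}.
Backdoor paths from J to B:
  P1: J <- P -> B
  P2: J <- A -> B
The empty set is not sufficient: P1 (J <- P -> B) has no collider blocking it and no conditioned non-collider, so it is open.
Try {A, P}:
  P1: blocked at fork node P ∈ conditioning set.
  P2: blocked at fork node A ∈ conditioning set.
{A, P} contains no descendant of J and blocks every backdoor path.
Every element of {A, P} is needed (dropping A leaves P2 open; dropping P leaves P1 open), so no proper subset is valid.
Among all size-2 subsets of the eligible variables, only {A, P} blocks every backdoor path, so it is the unique smallest valid adjustment set.

{A, P}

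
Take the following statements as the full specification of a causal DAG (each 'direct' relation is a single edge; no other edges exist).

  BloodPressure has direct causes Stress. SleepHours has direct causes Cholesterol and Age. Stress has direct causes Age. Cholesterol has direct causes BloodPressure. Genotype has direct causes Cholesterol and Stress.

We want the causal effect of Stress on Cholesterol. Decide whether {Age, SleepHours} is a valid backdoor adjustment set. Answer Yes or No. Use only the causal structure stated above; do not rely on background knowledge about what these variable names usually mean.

Backdoor paths from Stress to Cholesterol (paths whose first edge points into Stress):
  P1: Stress <- Age -> SleepHours <- Cholesterol
Condition 1 (no descendant of Stress in the set): FAILS — SleepHours is a descendant of Stress.
Condition 2 (every backdoor path blocked by {Age, SleepHours}):
  P1: blocked at fork node Age ∈ conditioning set.
{Age, SleepHours} does not satisfy the backdoor criterion.

No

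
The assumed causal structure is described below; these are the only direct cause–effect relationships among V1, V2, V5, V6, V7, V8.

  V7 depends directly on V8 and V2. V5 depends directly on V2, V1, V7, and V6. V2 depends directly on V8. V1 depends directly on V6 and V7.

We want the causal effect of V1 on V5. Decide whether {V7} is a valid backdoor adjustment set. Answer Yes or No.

No

Backdoor paths from V1 to V5 (paths whose first edge points into V1):
  P1: V1 <- V7 <- V8 -> V2 -> V5
  P2: V1 <- V7 <- V2 -> V5
  P3: V1 <- V7 -> V5
  P4: V1 <- V6 -> V5
Condition 1 (no descendant of V1 in the set): holds — descendants of V1 are {V5}; none are in {V7}.
Condition 2 (every backdoor path blocked by {V7}):
  P1: blocked at chain node V7 ∈ conditioning set.
  P2: blocked at chain node V7 ∈ conditioning set.
  P3: blocked at fork node V7 ∈ conditioning set.
  P4: open — no interior node is in the conditioning set.
{V7} does not satisfy the backdoor criterion.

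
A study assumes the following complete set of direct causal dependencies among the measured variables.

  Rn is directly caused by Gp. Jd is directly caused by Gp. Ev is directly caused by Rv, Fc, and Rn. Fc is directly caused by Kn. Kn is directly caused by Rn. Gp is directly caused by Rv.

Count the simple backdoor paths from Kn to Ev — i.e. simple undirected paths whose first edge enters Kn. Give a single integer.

2

A backdoor path from Kn to Ev is any simple undirected path whose first edge points into Kn (i.e. leaves Kn via a parent).
Parents of Kn: {Rn}.
Enumerating:
  P1: Kn <- Rn <- Gp <- Rv -> Ev
  P2: Kn <- Rn -> Ev
That exhausts the simple backdoor paths. Count: 2.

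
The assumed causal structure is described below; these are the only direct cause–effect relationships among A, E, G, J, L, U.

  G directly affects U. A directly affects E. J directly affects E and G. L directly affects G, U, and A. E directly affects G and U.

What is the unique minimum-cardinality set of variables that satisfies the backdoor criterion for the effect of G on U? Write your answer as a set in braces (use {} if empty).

{E, L}

Variables eligible for adjustment (non-descendants of G, excluding G and U): {A, E, J, L}.
Backdoor paths from G to U:
  P1: G <- L -> A -> E -> U
  P2: G <- L -> U
  P3: G <- J -> E <- A <- L -> U
  P4: G <- J -> E -> U
  P5: G <- E <- A <- L -> U
  P6: G <- E -> U
The empty set is not sufficient: P1 (G <- L -> A -> E -> U) has no collider blocking it and no conditioned non-collider, so it is open.
Try {E, L}:
  P1: blocked at fork node L ∈ conditioning set.
  P2: blocked at fork node L ∈ conditioning set.
  P3: blocked at fork node L ∈ conditioning set.
  P4: blocked at chain node E ∈ conditioning set.
  P5: blocked at chain node E ∈ conditioning set.
  P6: blocked at fork node E ∈ conditioning set.
{E, L} contains no descendant of G and blocks every backdoor path.
Every element of {E, L} is needed (dropping E leaves P4 open; dropping L leaves P2 open), so no proper subset is valid.
Among all size-2 subsets of the eligible variables, only {E, L} blocks every backdoor path, so it is the unique smallest valid adjustment set.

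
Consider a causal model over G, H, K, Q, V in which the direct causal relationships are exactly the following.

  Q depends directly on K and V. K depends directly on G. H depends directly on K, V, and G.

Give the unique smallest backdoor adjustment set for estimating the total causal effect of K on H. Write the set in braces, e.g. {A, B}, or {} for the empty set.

{G}

Variables eligible for adjustment (non-descendants of K, excluding K and H): {G, V}.
Backdoor paths from K to H:
  P1: K <- G -> H
The empty set is not sufficient: P1 (K <- G -> H) has no collider blocking it and no conditioned non-collider, so it is open.
Try {G}:
  P1: blocked at fork node G ∈ conditioning set.
{G} contains no descendant of K and blocks every backdoor path.
No other singleton works — e.g. {V} leaves P1 open — so {G} is the unique smallest valid adjustment set.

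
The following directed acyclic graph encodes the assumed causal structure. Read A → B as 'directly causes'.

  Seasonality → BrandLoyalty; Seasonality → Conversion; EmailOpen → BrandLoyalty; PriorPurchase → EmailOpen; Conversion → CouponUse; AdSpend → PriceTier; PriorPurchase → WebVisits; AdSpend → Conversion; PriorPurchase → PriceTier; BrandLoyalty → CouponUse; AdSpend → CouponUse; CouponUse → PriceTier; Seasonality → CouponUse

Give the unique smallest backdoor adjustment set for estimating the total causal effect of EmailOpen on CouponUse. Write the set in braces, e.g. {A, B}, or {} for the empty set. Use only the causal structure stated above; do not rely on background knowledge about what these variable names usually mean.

{}

Variables eligible for adjustment (non-descendants of EmailOpen, excluding EmailOpen and CouponUse): {AdSpend, Conversion, PriorPurchase, Seasonality, WebVisits}.
Backdoor paths from EmailOpen to CouponUse:
  P1: EmailOpen <- PriorPurchase -> PriceTier <- AdSpend -> Conversion <- Seasonality -> BrandLoyalty -> CouponUse
  P2: EmailOpen <- PriorPurchase -> PriceTier <- AdSpend -> Conversion <- Seasonality -> CouponUse
  P3: EmailOpen <- PriorPurchase -> PriceTier <- AdSpend -> Conversion -> CouponUse
  P4: EmailOpen <- PriorPurchase -> PriceTier <- AdSpend -> CouponUse
  P5: EmailOpen <- PriorPurchase -> PriceTier <- CouponUse
Each backdoor path contains an unconditioned collider, so every path is already blocked with the empty conditioning set:
  P1: blocked at collider PriceTier (neither it nor any descendant is in the conditioning set).
  P2: blocked at collider PriceTier (neither it nor any descendant is in the conditioning set).
  P3: blocked at collider PriceTier (neither it nor any descendant is in the conditioning set).
  P4: blocked at collider PriceTier (neither it nor any descendant is in the conditioning set).
  P5: blocked at collider PriceTier (neither it nor any descendant is in the conditioning set).
The empty set is therefore the unique smallest valid set.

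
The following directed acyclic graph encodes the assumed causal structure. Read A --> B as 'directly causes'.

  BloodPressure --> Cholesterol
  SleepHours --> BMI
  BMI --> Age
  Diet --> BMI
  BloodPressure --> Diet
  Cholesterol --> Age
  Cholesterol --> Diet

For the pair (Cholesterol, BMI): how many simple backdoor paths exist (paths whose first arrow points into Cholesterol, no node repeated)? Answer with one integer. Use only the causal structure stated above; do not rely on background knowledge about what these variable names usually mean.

A backdoor path from Cholesterol to BMI is any simple undirected path whose first edge points into Cholesterol (i.e. leaves Cholesterol via a parent).
Parents of Cholesterol: {BloodPressure}.
Enumerating:
  P1: Cholesterol <- BloodPressure -> Diet -> BMI
That exhausts the simple backdoor paths. Count: 1.

1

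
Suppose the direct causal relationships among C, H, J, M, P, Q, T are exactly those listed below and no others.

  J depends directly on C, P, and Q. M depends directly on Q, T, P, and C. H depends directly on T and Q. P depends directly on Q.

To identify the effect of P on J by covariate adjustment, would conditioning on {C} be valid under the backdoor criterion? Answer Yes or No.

Backdoor paths from P to J (paths whose first edge points into P):
  P1: P <- Q -> J
  P2: P <- Q -> H <- T -> M <- C -> J
  P3: P <- Q -> M <- C -> J
Condition 1 (no descendant of P in the set): holds — descendants of P are {J, M}; none are in {C}.
Condition 2 (every backdoor path blocked by {C}):
  P1: open — no interior node is in the conditioning set.
  P2: blocked at collider H (neither it nor any descendant is in the conditioning set).
  P3: blocked at collider M (neither it nor any descendant is in the conditioning set).
{C} does not satisfy the backdoor criterion.

No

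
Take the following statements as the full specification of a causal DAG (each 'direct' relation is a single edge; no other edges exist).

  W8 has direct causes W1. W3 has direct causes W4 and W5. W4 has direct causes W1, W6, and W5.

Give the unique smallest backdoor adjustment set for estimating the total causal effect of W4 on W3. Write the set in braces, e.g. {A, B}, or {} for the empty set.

Variables eligible for adjustment (non-descendants of W4, excluding W4 and W3): {W1, W5, W6, W8}.
Backdoor paths from W4 to W3:
  P1: W4 <- W5 -> W3
The empty set is not sufficient: P1 (W4 <- W5 -> W3) has no collider blocking it and no conditioned non-collider, so it is open.
Try {W5}:
  P1: blocked at fork node W5 ∈ conditioning set.
{W5} contains no descendant of W4 and blocks every backdoor path.
No other singleton works — e.g. {W6} leaves P1 open — so {W5} is the unique smallest valid adjustment set.

{W5}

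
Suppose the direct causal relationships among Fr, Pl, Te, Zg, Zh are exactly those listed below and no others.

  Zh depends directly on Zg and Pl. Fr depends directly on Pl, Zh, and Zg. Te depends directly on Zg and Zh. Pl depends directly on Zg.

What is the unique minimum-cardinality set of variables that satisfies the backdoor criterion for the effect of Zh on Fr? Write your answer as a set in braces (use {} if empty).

{Pl, Zg}

Variables eligible for adjustment (non-descendants of Zh, excluding Zh and Fr): {Pl, Zg}.
Backdoor paths from Zh to Fr:
  P1: Zh <- Zg -> Pl -> Fr
  P2: Zh <- Zg -> Fr
  P3: Zh <- Pl <- Zg -> Fr
  P4: Zh <- Pl -> Fr
The empty set is not sufficient: P1 (Zh <- Zg -> Pl -> Fr) has no collider blocking it and no conditioned non-collider, so it is open.
Try {Pl, Zg}:
  P1: blocked at fork node Zg ∈ conditioning set.
  P2: blocked at fork node Zg ∈ conditioning set.
  P3: blocked at chain node Pl ∈ conditioning set.
  P4: blocked at fork node Pl ∈ conditioning set.
{Pl, Zg} contains no descendant of Zh and blocks every backdoor path.
Every element of {Pl, Zg} is needed (dropping Pl leaves P4 open; dropping Zg leaves P2 open), so no proper subset is valid.
Among all size-2 subsets of the eligible variables, only {Pl, Zg} blocks every backdoor path, so it is the unique smallest valid adjustment set.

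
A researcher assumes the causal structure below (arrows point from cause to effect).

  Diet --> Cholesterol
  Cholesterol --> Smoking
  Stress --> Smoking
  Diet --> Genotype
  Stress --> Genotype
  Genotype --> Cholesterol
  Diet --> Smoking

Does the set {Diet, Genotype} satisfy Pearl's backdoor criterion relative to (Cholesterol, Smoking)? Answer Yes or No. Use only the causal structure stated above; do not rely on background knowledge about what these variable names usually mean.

Yes

Backdoor paths from Cholesterol to Smoking (paths whose first edge points into Cholesterol):
  P1: Cholesterol <- Diet -> Genotype <- Stress -> Smoking
  P2: Cholesterol <- Diet -> Smoking
  P3: Cholesterol <- Genotype <- Stress -> Smoking
  P4: Cholesterol <- Genotype <- Diet -> Smoking
Condition 1 (no descendant of Cholesterol in the set): holds — descendants of Cholesterol are {Smoking}; none are in {Diet, Genotype}.
Condition 2 (every backdoor path blocked by {Diet, Genotype}):
  P1: blocked at fork node Diet ∈ conditioning set.
  P2: blocked at fork node Diet ∈ conditioning set.
  P3: blocked at chain node Genotype ∈ conditioning set.
  P4: blocked at chain node Genotype ∈ conditioning set.
{Diet, Genotype} satisfies the backdoor criterion.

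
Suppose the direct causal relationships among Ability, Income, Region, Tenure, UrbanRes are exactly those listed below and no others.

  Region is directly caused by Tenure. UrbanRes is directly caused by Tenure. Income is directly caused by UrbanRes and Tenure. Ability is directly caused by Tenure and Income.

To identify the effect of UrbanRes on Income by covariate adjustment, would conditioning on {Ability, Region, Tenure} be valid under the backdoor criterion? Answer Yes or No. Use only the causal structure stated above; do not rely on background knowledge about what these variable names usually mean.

No

Backdoor paths from UrbanRes to Income (paths whose first edge points into UrbanRes):
  P1: UrbanRes <- Tenure -> Income
  P2: UrbanRes <- Tenure -> Ability <- Income
Condition 1 (no descendant of UrbanRes in the set): FAILS — Ability is a descendant of UrbanRes.
Condition 2 (every backdoor path blocked by {Ability, Region, Tenure}):
  P1: blocked at fork node Tenure ∈ conditioning set.
  P2: blocked at fork node Tenure ∈ conditioning set.
{Ability, Region, Tenure} does not satisfy the backdoor criterion.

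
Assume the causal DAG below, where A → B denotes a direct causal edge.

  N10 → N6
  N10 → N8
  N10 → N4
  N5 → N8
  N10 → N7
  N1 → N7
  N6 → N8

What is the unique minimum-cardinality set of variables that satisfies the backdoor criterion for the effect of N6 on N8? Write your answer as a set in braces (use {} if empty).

Variables eligible for adjustment (non-descendants of N6, excluding N6 and N8): {N1, N10, N4, N5, N7}.
Backdoor paths from N6 to N8:
  P1: N6 <- N10 -> N8
The empty set is not sufficient: P1 (N6 <- N10 -> N8) has no collider blocking it and no conditioned non-collider, so it is open.
Try {N10}:
  P1: blocked at fork node N10 ∈ conditioning set.
{N10} contains no descendant of N6 and blocks every backdoor path.
No other singleton works — e.g. {N1} leaves P1 open — so {N10} is the unique smallest valid adjustment set.

{N10}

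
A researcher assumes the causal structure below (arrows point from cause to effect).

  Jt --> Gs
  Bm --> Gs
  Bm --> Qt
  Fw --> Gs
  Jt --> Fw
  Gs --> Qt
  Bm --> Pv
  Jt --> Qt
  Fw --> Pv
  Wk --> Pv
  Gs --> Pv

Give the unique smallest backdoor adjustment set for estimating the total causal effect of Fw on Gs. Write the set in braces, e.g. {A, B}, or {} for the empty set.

{Jt}

Variables eligible for adjustment (non-descendants of Fw, excluding Fw and Gs): {Bm, Jt, Wk}.
Backdoor paths from Fw to Gs:
  P1: Fw <- Jt -> Gs
  P2: Fw <- Jt -> Qt <- Bm -> Gs
  P3: Fw <- Jt -> Qt <- Bm -> Pv <- Gs
  P4: Fw <- Jt -> Qt <- Gs
The empty set is not sufficient: P1 (Fw <- Jt -> Gs) has no collider blocking it and no conditioned non-collider, so it is open.
Try {Jt}:
  P1: blocked at fork node Jt ∈ conditioning set.
  P2: blocked at fork node Jt ∈ conditioning set.
  P3: blocked at fork node Jt ∈ conditioning set.
  P4: blocked at fork node Jt ∈ conditioning set.
{Jt} contains no descendant of Fw and blocks every backdoor path.
No other singleton works — e.g. {Bm} leaves P1 open — so {Jt} is the unique smallest valid adjustment set.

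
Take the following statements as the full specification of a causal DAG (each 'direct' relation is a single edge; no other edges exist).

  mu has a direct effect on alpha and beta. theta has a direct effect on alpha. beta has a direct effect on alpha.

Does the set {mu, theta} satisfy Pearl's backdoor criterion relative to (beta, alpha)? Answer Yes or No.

Yes

Backdoor paths from beta to alpha (paths whose first edge points into beta):
  P1: beta <- mu -> alpha
Condition 1 (no descendant of beta in the set): holds — descendants of beta are {alpha}; none are in {mu, theta}.
Condition 2 (every backdoor path blocked by {mu, theta}):
  P1: blocked at fork node mu ∈ conditioning set.
{mu, theta} satisfies the backdoor criterion.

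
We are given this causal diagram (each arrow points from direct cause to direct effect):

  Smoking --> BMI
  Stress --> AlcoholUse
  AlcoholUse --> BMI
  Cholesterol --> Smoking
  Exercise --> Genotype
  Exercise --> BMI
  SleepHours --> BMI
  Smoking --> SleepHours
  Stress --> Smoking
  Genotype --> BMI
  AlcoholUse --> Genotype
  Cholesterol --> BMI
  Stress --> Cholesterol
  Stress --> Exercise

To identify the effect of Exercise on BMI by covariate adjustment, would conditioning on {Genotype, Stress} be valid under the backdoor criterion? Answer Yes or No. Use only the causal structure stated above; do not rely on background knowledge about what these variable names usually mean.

No

Backdoor paths from Exercise to BMI (paths whose first edge points into Exercise):
  P1: Exercise <- Stress -> Cholesterol -> Smoking -> SleepHours -> BMI
  P2: Exercise <- Stress -> Cholesterol -> Smoking -> BMI
  P3: Exercise <- Stress -> Cholesterol -> BMI
  P4: Exercise <- Stress -> AlcoholUse -> Genotype -> BMI
  P5: Exercise <- Stress -> AlcoholUse -> BMI
  P6: Exercise <- Stress -> Smoking <- Cholesterol -> BMI
  P7: Exercise <- Stress -> Smoking -> SleepHours -> BMI
  P8: Exercise <- Stress -> Smoking -> BMI
Condition 1 (no descendant of Exercise in the set): FAILS — Genotype is a descendant of Exercise.
Condition 2 (every backdoor path blocked by {Genotype, Stress}):
  P1: blocked at fork node Stress ∈ conditioning set.
  P2: blocked at fork node Stress ∈ conditioning set.
  P3: blocked at fork node Stress ∈ conditioning set.
  P4: blocked at fork node Stress ∈ conditioning set.
  P5: blocked at fork node Stress ∈ conditioning set.
  P6: blocked at fork node Stress ∈ conditioning set.
  P7: blocked at fork node Stress ∈ conditioning set.
  P8: blocked at fork node Stress ∈ conditioning set.
{Genotype, Stress} does not satisfy the backdoor criterion.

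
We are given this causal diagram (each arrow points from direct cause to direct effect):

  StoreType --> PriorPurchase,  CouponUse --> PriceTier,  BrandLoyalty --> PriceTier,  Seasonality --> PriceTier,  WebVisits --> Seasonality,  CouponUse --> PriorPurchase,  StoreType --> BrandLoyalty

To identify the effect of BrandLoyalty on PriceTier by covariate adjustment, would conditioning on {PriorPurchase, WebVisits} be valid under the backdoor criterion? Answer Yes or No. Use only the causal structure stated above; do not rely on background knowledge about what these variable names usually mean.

No

Backdoor paths from BrandLoyalty to PriceTier (paths whose first edge points into BrandLoyalty):
  P1: BrandLoyalty <- StoreType -> PriorPurchase <- CouponUse -> PriceTier
Condition 1 (no descendant of BrandLoyalty in the set): holds — descendants of BrandLoyalty are {PriceTier}; none are in {PriorPurchase, WebVisits}.
Condition 2 (every backdoor path blocked by {PriorPurchase, WebVisits}):
  P1: open — collider(s) PriorPurchase are conditioned on (or have a conditioned descendant) and no non-collider on the path is in the set.
{PriorPurchase, WebVisits} does not satisfy the backdoor criterion.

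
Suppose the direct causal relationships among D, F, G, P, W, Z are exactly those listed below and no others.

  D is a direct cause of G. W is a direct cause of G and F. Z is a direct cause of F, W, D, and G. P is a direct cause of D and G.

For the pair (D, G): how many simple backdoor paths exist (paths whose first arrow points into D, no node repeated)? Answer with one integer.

A backdoor path from D to G is any simple undirected path whose first edge points into D (i.e. leaves D via a parent).
Parents of D: {P, Z}.
Enumerating:
  P1: D <- Z -> W -> G
  P2: D <- Z -> F <- W -> G
  P3: D <- Z -> G
  P4: D <- P -> G
That exhausts the simple backdoor paths. Count: 4.

4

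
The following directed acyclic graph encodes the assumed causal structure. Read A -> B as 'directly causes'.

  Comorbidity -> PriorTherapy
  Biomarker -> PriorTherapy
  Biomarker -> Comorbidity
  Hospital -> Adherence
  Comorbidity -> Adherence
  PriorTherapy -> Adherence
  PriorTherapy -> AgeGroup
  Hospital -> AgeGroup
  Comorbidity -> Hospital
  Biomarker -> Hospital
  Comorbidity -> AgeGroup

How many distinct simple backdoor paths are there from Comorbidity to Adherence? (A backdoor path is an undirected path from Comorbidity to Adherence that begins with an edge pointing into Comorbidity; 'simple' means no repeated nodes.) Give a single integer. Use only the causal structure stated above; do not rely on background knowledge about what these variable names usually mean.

4

A backdoor path from Comorbidity to Adherence is any simple undirected path whose first edge points into Comorbidity (i.e. leaves Comorbidity via a parent).
Parents of Comorbidity: {Biomarker}.
Enumerating:
  P1: Comorbidity <- Biomarker -> PriorTherapy -> AgeGroup <- Hospital -> Adherence
  P2: Comorbidity <- Biomarker -> PriorTherapy -> Adherence
  P3: Comorbidity <- Biomarker -> Hospital -> AgeGroup <- PriorTherapy -> Adherence
  P4: Comorbidity <- Biomarker -> Hospital -> Adherence
That exhausts the simple backdoor paths. Count: 4.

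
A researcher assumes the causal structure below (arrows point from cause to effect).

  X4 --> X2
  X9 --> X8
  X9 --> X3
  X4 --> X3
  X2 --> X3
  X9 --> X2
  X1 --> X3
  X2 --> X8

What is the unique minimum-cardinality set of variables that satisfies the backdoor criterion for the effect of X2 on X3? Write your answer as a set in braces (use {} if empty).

{X4, X9}

Variables eligible for adjustment (non-descendants of X2, excluding X2 and X3): {X1, X4, X9}.
Backdoor paths from X2 to X3:
  P1: X2 <- X9 -> X3
  P2: X2 <- X4 -> X3
The empty set is not sufficient: P1 (X2 <- X9 -> X3) has no collider blocking it and no conditioned non-collider, so it is open.
Try {X4, X9}:
  P1: blocked at fork node X9 ∈ conditioning set.
  P2: blocked at fork node X4 ∈ conditioning set.
{X4, X9} contains no descendant of X2 and blocks every backdoor path.
Every element of {X4, X9} is needed (dropping X4 leaves P2 open; dropping X9 leaves P1 open), so no proper subset is valid.
Among all size-2 subsets of the eligible variables, only {X4, X9} blocks every backdoor path, so it is the unique smallest valid adjustment set.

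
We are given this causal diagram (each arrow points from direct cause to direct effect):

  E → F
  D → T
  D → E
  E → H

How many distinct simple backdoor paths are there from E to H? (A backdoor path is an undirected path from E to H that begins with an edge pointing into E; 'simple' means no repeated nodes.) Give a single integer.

A backdoor path from E to H is any simple undirected path whose first edge points into E (i.e. leaves E via a parent).
Parents of E: {D}.
No simple path from any parent of E reaches H without revisiting E, so there are no backdoor paths.

0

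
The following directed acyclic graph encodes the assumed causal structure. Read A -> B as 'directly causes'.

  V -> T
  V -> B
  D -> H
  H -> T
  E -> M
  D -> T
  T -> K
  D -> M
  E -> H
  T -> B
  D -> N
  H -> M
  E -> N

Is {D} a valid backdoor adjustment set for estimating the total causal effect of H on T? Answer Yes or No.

Backdoor paths from H to T (paths whose first edge points into H):
  P1: H <- E -> N <- D -> T
  P2: H <- E -> M <- D -> T
  P3: H <- D -> T
Condition 1 (no descendant of H in the set): holds — descendants of H are {B, K, M, T}; none are in {D}.
Condition 2 (every backdoor path blocked by {D}):
  P1: blocked at collider N (neither it nor any descendant is in the conditioning set).
  P2: blocked at collider M (neither it nor any descendant is in the conditioning set).
  P3: blocked at fork node D ∈ conditioning set.
{D} satisfies the backdoor criterion.

Yes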